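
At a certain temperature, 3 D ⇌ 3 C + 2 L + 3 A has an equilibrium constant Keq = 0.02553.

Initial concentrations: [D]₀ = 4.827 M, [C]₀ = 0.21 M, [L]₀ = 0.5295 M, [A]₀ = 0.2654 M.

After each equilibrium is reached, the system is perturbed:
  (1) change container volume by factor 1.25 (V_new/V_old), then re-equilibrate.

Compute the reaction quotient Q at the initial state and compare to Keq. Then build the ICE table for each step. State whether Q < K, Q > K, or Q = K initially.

Q₀ = 4.3158e-07; Q < K (proceeds forward)

Q₀ = 4.3158e-07 vs Keq = 0.02553 ⇒ Q<K, forward
Step 1:
                    D           C           L           A
  Initial       4.827        0.21      0.5295      0.2654
  Change      -0.8219      0.8219       0.548      0.8219
  Equil         4.005       1.032       1.077       1.087
  solve Keq expr → x = 0.274; check Q = 0.02553
Then change container volume by factor 1.25 (V_new/V_old).
Step 2:
                    D           C           L           A
  Initial       3.204      0.8256       0.862      0.8699
  Change      -0.1234      0.1234     0.08224      0.1234
  Equil         3.081      0.9489      0.9442      0.9932
  solve Keq expr → x = 0.04112; check Q = 0.02553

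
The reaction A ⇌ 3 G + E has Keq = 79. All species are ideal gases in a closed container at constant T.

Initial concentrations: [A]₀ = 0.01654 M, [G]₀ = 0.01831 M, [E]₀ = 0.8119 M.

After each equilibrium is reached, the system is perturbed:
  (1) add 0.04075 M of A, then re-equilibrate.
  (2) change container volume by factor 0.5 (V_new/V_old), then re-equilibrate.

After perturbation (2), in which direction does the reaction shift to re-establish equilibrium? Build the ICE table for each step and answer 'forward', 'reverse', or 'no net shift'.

Q₀ = 3.0132e-04 vs Keq = 79 ⇒ Q<K, forward
Step 1:
                  A         G         E
  Initial   0.01654   0.01831    0.8119
  Change   -0.01654   0.04961   0.01654
  Equil   3.2857e-06   0.06792    0.8284
  solve Keq expr → x = 0.01654; check Q = 79
Then add 0.04075 M of A.
Step 2:
                  A         G         E
  Initial   0.04075   0.06792    0.8284
  Change   -0.04068     0.122   0.04068
  Equil   7.5404e-05      0.19    0.8691
  solve Keq expr → x = 0.04068; check Q = 79
Then change container volume by factor 0.5 (V_new/V_old).
Step 3:
                  A         G         E
  Initial 1.5081e-04    0.3799     1.738
  Change   0.001026 -0.003078 -0.001026
  Equil    0.001177    0.3768     1.737
  solve Keq expr → x = -0.001026; check Q = 79

Direction: reverse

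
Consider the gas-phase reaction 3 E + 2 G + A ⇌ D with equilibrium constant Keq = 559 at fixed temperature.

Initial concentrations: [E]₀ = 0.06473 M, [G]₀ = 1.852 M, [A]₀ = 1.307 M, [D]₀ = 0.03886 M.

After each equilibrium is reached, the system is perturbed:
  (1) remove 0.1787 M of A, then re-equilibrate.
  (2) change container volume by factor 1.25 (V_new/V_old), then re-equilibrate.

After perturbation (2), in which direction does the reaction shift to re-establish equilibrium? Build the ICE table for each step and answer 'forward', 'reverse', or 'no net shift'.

Direction: reverse

Q₀ = 31.96 vs Keq = 559 ⇒ Q<K, forward
Step 1:
                  E         G         A         D
  Initial   0.06473     1.852     1.307   0.03886
  Change   -0.03706   -0.0247  -0.01235   0.01235
  Equil     0.02767     1.827     1.295   0.05121
  solve Keq expr → x = 0.01235; check Q = 559
Then remove 0.1787 M of A.
Step 2:
                  E         G         A         D
  Initial   0.02767     1.827     1.116   0.05121
  Change   0.001309 8.7255e-04 4.3628e-04 -4.3628e-04
  Equil     0.02898     1.828     1.116   0.05078
  solve Keq expr → x = -4.3628e-04; check Q = 559
Then change container volume by factor 1.25 (V_new/V_old).
Step 3:
                  E         G         A         D
  Initial   0.02319     1.463    0.8931   0.04062
  Change   0.009423  0.006282  0.003141 -0.003141
  Equil     0.03261     1.469    0.8962   0.03748
  solve Keq expr → x = -0.003141; check Q = 559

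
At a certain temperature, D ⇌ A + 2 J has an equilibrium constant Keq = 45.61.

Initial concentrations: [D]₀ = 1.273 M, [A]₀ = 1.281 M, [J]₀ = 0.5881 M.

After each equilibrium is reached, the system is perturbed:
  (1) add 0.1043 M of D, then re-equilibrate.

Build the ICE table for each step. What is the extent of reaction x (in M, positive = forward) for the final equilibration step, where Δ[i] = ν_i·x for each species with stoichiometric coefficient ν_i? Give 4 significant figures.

x = 0.06285 M

Q₀ = 0.348 vs Keq = 45.61 ⇒ Q<K, forward
Step 1:
                    D           A           J
  init          1.273       1.281      0.5881
  Δ           -0.9624      0.9624       1.925
  eq           0.3106       2.243       2.513
  solve Keq expr → x = 0.9624; check Q = 45.61
Then add 0.1043 M of D.
Step 2:
                    D           A           J
  init         0.4149       2.243       2.513
  Δ          -0.06285     0.06285      0.1257
  eq            0.352       2.306       2.639
  solve Keq expr → x = 0.06285; check Q = 45.61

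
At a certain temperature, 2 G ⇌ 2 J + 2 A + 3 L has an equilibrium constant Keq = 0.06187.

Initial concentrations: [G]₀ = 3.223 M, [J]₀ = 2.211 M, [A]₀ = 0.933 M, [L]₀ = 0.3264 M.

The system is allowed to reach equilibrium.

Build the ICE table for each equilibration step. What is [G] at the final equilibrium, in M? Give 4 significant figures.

[G]_eq = 3.125 M

Q₀ = 0.01425 vs Keq = 0.06187 ⇒ Q<K, forward
Step 1:
                  G         J         A         L
  I           3.223     2.211     0.933    0.3264
  C        -0.09838   0.09838   0.09838    0.1476
  E           3.125     2.309     1.031     0.474
  solve Keq expr → x = 0.04919; check Q = 0.06187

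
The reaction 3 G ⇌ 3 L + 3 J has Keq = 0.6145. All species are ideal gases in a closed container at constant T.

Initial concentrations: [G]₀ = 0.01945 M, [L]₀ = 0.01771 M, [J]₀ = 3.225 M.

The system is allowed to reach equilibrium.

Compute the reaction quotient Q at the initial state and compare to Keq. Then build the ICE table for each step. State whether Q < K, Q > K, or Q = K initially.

Q₀ = 25.32; Q > K (proceeds reverse)

Q₀ = 25.32 vs Keq = 0.6145 ⇒ Q>K, reverse
Step 1:
                   G          L          J
  init       0.01945    0.01771      3.225
  Δ         0.009939  -0.009939  -0.009939
  eq         0.02939   0.007771      3.215
  solve Keq expr → x = -0.003313; check Q = 0.6145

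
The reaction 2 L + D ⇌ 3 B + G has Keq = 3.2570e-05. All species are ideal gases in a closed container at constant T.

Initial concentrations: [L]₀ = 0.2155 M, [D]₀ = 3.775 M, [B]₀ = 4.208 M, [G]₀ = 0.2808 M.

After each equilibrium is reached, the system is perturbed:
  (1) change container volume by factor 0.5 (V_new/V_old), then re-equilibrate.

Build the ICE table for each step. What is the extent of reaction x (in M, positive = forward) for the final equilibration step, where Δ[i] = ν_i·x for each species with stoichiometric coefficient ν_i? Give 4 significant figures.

x = -2.0924e-06 M

Q₀ = 119.3 vs Keq = 3.2570e-05 ⇒ Q>K, reverse
Step 1:
                   L          D          B          G
  init        0.2155      3.775      4.208     0.2808
  Δ           0.5616     0.2808    -0.8424    -0.2808
  eq          0.7771      4.056      3.366 2.0924e-06
  solve Keq expr → x = -0.2808; check Q = 3.2570e-05
Then change container volume by factor 0.5 (V_new/V_old).
Step 2:
                   L          D          B          G
  init         1.554      8.112      6.731 4.1849e-06
  Δ       4.1848e-06 2.0924e-06 -6.2773e-06 -2.0924e-06
  eq           1.554      8.112      6.731 2.0925e-06
  solve Keq expr → x = -2.0924e-06; check Q = 3.2570e-05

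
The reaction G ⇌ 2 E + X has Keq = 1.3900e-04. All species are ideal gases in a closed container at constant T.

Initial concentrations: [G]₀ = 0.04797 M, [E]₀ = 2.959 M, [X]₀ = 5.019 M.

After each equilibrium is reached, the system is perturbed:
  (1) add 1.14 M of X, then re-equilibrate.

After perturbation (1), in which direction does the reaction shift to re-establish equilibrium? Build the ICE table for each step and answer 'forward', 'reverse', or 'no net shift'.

Q₀ = 916.1 vs Keq = 1.3900e-04 ⇒ Q>K, reverse
Step 1:
                  G         E         X
  init      0.04797     2.959     5.019
  Δ           1.476    -2.951    -1.476
  eq          1.524  0.007731     3.543
  solve Keq expr → x = -1.476; check Q = 1.3900e-04
Then add 1.14 M of X.
Step 2:
                  G         E         X
  init        1.524  0.007731     4.683
  Δ       5.0248e-04 -0.001005 -5.0248e-04
  eq          1.524  0.006726     4.683
  solve Keq expr → x = -5.0248e-04; check Q = 1.3900e-04

Direction: reverse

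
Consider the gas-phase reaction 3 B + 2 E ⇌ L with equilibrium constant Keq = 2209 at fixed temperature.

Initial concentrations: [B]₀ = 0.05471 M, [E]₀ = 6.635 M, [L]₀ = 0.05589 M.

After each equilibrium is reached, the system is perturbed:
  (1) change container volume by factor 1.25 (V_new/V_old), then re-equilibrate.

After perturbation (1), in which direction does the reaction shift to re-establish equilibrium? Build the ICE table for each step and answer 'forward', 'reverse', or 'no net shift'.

Q₀ = 7.753 vs Keq = 2209 ⇒ Q<K, forward
Step 1:
                  B         E         L
  I         0.05471     6.635   0.05589
  C        -0.04567  -0.03045   0.01522
  E        0.009037     6.605   0.07111
  solve Keq expr → x = 0.01522; check Q = 2209
Then change container volume by factor 1.25 (V_new/V_old).
Step 2:
                  B         E         L
  I         0.00723     5.284   0.05689
  C        0.002456  0.001638 -8.1876e-04
  E        0.009686     5.285   0.05607
  solve Keq expr → x = -8.1876e-04; check Q = 2209

Direction: reverse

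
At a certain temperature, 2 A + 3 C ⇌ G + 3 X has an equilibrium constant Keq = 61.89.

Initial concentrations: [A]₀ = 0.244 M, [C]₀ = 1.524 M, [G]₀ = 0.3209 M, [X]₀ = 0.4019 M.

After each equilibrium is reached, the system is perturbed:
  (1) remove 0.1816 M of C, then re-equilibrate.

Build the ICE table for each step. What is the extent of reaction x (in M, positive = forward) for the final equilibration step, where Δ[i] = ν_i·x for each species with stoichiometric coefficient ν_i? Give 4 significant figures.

Q₀ = 0.09885 vs Keq = 61.89 ⇒ Q<K, forward
Step 1:
                   A          C          G          X
  init         0.244      1.524     0.3209     0.4019
  Δ          -0.2068    -0.3102     0.1034     0.3102
  eq         0.03721      1.214     0.4243     0.7121
  solve Keq expr → x = 0.1034; check Q = 61.89
Then remove 0.1816 M of C.
Step 2:
                   A          C          G          X
  init       0.03721      1.032     0.4243     0.7121
  Δ         0.008027    0.01204  -0.004014   -0.01204
  eq         0.04523      1.044     0.4203     0.7001
  solve Keq expr → x = -0.004014; check Q = 61.89

x = -0.004014 M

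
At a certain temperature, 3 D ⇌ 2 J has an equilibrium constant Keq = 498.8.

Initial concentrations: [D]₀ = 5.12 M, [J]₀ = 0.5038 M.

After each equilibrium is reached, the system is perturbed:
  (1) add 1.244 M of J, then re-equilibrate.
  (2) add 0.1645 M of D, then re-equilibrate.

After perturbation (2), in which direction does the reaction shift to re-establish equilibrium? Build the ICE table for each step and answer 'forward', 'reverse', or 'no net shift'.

Direction: forward

Q₀ = 0.001891 vs Keq = 498.8 ⇒ Q<K, forward
Step 1:
                  D         J
  I            5.12    0.5038
  C          -4.818     3.212
  E          0.3025     3.715
  solve Keq expr → x = 1.606; check Q = 498.8
Then add 1.244 M of J.
Step 2:
                  D         J
  I          0.3025     4.959
  C         0.06217  -0.04145
  E          0.3647     4.918
  solve Keq expr → x = -0.02072; check Q = 498.8
Then add 0.1645 M of D.
Step 3:
                  D         J
  I          0.5292     4.918
  C         -0.1593    0.1062
  E          0.3699     5.024
  solve Keq expr → x = 0.05309; check Q = 498.8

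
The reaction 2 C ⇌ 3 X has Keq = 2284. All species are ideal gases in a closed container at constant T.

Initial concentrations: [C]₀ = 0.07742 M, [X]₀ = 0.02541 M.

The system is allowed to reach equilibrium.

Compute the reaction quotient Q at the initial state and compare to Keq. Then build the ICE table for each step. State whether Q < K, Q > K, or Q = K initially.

Q₀ = 0.002737 vs Keq = 2284 ⇒ Q<K, forward
Step 1:
                   C          X
  I          0.07742    0.02541
  C         -0.07633     0.1145
  E         0.001095     0.1399
  solve Keq expr → x = 0.03816; check Q = 2284

Q₀ = 0.002737; Q < K (proceeds forward)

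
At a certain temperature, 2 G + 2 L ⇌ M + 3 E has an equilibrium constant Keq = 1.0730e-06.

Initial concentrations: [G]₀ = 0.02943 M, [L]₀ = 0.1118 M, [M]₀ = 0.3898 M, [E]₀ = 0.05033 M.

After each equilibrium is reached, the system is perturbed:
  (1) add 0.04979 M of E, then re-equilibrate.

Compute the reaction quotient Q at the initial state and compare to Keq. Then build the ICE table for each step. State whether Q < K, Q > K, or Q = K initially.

Q₀ = 4.59; Q > K (proceeds reverse)

Q₀ = 4.59 vs Keq = 1.0730e-06 ⇒ Q>K, reverse
Step 1:
                   G          L          M          E
  Initial    0.02943     0.1118     0.3898    0.05033
  Change     0.03314    0.03314   -0.01657   -0.04971
  Equil      0.06257     0.1449     0.3732 6.1837e-04
  solve Keq expr → x = -0.01657; check Q = 1.0730e-06
Then add 0.04979 M of E.
Step 2:
                   G          L          M          E
  Initial    0.06257     0.1449     0.3732    0.05041
  Change     0.03297    0.03297   -0.01648   -0.04945
  Equil      0.09554     0.1779     0.3567 9.5427e-04
  solve Keq expr → x = -0.01648; check Q = 1.0730e-06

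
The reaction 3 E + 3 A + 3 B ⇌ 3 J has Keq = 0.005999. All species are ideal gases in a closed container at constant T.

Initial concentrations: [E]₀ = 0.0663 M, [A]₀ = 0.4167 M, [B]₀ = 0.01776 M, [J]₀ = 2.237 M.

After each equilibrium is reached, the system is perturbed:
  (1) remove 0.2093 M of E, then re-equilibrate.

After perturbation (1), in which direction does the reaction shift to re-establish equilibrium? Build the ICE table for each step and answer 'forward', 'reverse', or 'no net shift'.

Direction: reverse

Q₀ = 9.4767e+10 vs Keq = 0.005999 ⇒ Q>K, reverse
Step 1:
                    E           A           B           J
  init         0.0663      0.4167     0.01776       2.237
  Δ             1.463       1.463       1.463      -1.463
  eq             1.53        1.88       1.481      0.7738
  solve Keq expr → x = -0.4877; check Q = 0.005999
Then remove 0.2093 M of E.
Step 2:
                    E           A           B           J
  init           1.32        1.88       1.481      0.7738
  Δ           0.04504     0.04504     0.04504    -0.04504
  eq            1.365       1.925       1.526      0.7287
  solve Keq expr → x = -0.01501; check Q = 0.005999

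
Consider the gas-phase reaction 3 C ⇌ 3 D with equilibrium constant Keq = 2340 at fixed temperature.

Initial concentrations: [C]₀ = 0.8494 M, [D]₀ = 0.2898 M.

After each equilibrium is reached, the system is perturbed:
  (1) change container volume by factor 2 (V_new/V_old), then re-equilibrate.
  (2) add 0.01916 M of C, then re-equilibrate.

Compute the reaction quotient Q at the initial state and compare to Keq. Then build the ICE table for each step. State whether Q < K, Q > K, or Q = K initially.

Q₀ = 0.03972; Q < K (proceeds forward)

Q₀ = 0.03972 vs Keq = 2340 ⇒ Q<K, forward
Step 1:
                  C         D
  init       0.8494    0.2898
  Δ         -0.7696    0.7696
  eq         0.0798     1.059
  solve Keq expr → x = 0.2565; check Q = 2340
Then change container volume by factor 2 (V_new/V_old).
Step 2:
                  C         D
  init       0.0399    0.5297
  Δ               0         0
  eq         0.0399    0.5297
  solve Keq expr → x = 0; check Q = 2340
Then add 0.01916 M of C.
Step 3:
                  C         D
  init      0.05906    0.5297
  Δ        -0.01782   0.01782
  eq        0.04124    0.5475
  solve Keq expr → x = 0.005939; check Q = 2340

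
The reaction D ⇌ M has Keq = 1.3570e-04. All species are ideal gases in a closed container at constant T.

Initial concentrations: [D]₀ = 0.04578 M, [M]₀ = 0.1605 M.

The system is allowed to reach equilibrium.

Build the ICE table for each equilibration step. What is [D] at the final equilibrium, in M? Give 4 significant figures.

Q₀ = 3.506 vs Keq = 1.3570e-04 ⇒ Q>K, reverse
Step 1:
                   D          M
  Initial    0.04578     0.1605
  Change      0.1605    -0.1605
  Equil       0.2063 2.7988e-05
  solve Keq expr → x = -0.1605; check Q = 1.3570e-04

[D]_eq = 0.2063 M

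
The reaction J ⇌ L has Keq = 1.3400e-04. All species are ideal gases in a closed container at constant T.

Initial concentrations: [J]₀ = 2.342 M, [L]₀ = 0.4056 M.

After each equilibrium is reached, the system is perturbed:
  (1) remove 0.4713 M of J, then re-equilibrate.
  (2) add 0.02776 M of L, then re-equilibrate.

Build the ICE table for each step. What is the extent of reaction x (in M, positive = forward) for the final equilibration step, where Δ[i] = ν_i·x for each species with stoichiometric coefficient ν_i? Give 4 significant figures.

Q₀ = 0.1732 vs Keq = 1.3400e-04 ⇒ Q>K, reverse
Step 1:
                    J           L
  I             2.342      0.4056
  C            0.4052     -0.4052
  E             2.747  3.6813e-04
  solve Keq expr → x = -0.4052; check Q = 1.3400e-04
Then remove 0.4713 M of J.
Step 2:
                    J           L
  I             2.276  3.6813e-04
  C        6.3146e-05 -6.3146e-05
  E             2.276  3.0498e-04
  solve Keq expr → x = -6.3146e-05; check Q = 1.3400e-04
Then add 0.02776 M of L.
Step 3:
                    J           L
  I             2.276     0.02806
  C           0.02776    -0.02776
  E             2.304  3.0870e-04
  solve Keq expr → x = -0.02776; check Q = 1.3400e-04

x = -0.02776 M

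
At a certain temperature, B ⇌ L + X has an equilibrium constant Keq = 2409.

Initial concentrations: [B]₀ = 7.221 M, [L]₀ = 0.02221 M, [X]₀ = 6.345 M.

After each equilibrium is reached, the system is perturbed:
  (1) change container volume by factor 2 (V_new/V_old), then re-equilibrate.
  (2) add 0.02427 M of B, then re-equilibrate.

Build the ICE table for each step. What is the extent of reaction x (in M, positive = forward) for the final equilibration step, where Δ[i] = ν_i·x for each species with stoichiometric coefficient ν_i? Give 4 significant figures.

x = 0.02417 M

Q₀ = 0.01952 vs Keq = 2409 ⇒ Q<K, forward
Step 1:
                  B         L         X
  I           7.221   0.02221     6.345
  C          -7.181     7.181     7.181
  E         0.04044     7.203     13.53
  solve Keq expr → x = 7.181; check Q = 2409
Then change container volume by factor 2 (V_new/V_old).
Step 2:
                  B         L         X
  I         0.02022     3.601     6.763
  C        -0.01007   0.01007   0.01007
  E         0.01015     3.611     6.773
  solve Keq expr → x = 0.01007; check Q = 2409
Then add 0.02427 M of B.
Step 3:
                  B         L         X
  I         0.03442     3.611     6.773
  C        -0.02417   0.02417   0.02417
  E         0.01026     3.636     6.797
  solve Keq expr → x = 0.02417; check Q = 2409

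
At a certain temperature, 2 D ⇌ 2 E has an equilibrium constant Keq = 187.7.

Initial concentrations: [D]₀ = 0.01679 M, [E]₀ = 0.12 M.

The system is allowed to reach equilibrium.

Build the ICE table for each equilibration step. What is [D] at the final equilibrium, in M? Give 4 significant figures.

Q₀ = 51.08 vs Keq = 187.7 ⇒ Q<K, forward
Step 1:
                    D           E
  Initial     0.01679        0.12
  Change    -0.007485    0.007485
  Equil      0.009305      0.1275
  solve Keq expr → x = 0.003742; check Q = 187.7

[D]_eq = 0.009305 M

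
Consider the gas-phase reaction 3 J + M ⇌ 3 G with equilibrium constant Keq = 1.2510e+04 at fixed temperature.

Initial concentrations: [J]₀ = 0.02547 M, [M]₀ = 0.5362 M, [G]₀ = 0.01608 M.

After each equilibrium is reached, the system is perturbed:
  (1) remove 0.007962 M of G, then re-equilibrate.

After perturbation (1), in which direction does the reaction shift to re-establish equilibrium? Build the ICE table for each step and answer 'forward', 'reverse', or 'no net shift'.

Direction: forward

Q₀ = 0.4693 vs Keq = 1.2510e+04 ⇒ Q<K, forward
Step 1:
                   J          M          G
  Initial    0.02547     0.5362    0.01608
  Change    -0.02337  -0.007789    0.02337
  Equil     0.002102     0.5284    0.03945
  solve Keq expr → x = 0.007789; check Q = 1.2510e+04
Then remove 0.007962 M of G.
Step 2:
                   J          M          G
  Initial   0.002102     0.5284    0.03149
  Change  -4.0264e-04 -1.3421e-04 4.0264e-04
  Equil     0.001699     0.5283    0.03189
  solve Keq expr → x = 1.3421e-04; check Q = 1.2510e+04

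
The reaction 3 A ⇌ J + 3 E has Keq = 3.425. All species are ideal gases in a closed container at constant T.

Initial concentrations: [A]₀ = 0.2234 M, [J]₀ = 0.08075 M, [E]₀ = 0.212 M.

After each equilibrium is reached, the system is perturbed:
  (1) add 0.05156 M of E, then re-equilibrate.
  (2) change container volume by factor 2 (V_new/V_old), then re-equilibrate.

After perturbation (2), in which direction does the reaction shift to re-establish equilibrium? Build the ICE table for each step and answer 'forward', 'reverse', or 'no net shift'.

Q₀ = 0.06901 vs Keq = 3.425 ⇒ Q<K, forward
Step 1:
                  A         J         E
  init       0.2234   0.08075     0.212
  Δ         -0.1162   0.03872    0.1162
  eq         0.1072    0.1195    0.3282
  solve Keq expr → x = 0.03872; check Q = 3.425
Then add 0.05156 M of E.
Step 2:
                  A         J         E
  init       0.1072    0.1195    0.3797
  Δ          0.0117   -0.0039   -0.0117
  eq         0.1189    0.1156     0.368
  solve Keq expr → x = -0.0039; check Q = 3.425
Then change container volume by factor 2 (V_new/V_old).
Step 3:
                  A         J         E
  init      0.05946   0.05779     0.184
  Δ       -0.009086  0.003029  0.009086
  eq        0.05038   0.06082    0.1931
  solve Keq expr → x = 0.003029; check Q = 3.425

Direction: forward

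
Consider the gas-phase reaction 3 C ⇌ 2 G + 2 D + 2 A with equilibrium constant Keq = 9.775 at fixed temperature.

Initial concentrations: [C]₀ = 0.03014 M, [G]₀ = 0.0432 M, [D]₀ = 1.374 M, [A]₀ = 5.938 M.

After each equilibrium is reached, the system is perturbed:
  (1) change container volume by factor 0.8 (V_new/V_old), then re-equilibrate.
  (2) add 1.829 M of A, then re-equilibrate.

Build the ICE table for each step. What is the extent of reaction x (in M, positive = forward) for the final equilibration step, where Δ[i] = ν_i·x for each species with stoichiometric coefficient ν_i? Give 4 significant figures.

x = -7.4865e-04 M

Q₀ = 4537 vs Keq = 9.775 ⇒ Q>K, reverse
Step 1:
                  C         G         D         A
  I         0.03014    0.0432     1.374     5.938
  C         0.05108  -0.03405  -0.03405  -0.03405
  E         0.08122  0.009148      1.34     5.904
  solve Keq expr → x = -0.01703; check Q = 9.775
Then change container volume by factor 0.8 (V_new/V_old).
Step 2:
                  C         G         D         A
  I          0.1015   0.01143     1.675      7.38
  C        0.004102 -0.002734 -0.002734 -0.002734
  E          0.1056    0.0087     1.672     7.377
  solve Keq expr → x = -0.001367; check Q = 9.775
Then add 1.829 M of A.
Step 3:
                  C         G         D         A
  I          0.1056    0.0087     1.672     9.206
  C        0.002246 -0.001497 -0.001497 -0.001497
  E          0.1079  0.007203     1.671     9.205
  solve Keq expr → x = -7.4865e-04; check Q = 9.775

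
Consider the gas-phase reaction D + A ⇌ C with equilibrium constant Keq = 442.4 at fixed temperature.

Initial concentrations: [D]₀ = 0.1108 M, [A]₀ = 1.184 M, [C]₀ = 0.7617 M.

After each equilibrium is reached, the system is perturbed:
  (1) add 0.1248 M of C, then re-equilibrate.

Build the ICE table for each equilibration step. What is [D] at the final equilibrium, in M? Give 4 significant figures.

[D]_eq = 0.002092 M

Q₀ = 5.806 vs Keq = 442.4 ⇒ Q<K, forward
Step 1:
                    D           A           C
  Initial      0.1108       1.184      0.7617
  Change       -0.109      -0.109       0.109
  Equil      0.001831       1.075      0.8707
  solve Keq expr → x = 0.109; check Q = 442.4
Then add 0.1248 M of C.
Step 2:
                    D           A           C
  Initial    0.001831       1.075      0.9955
  Change   2.6135e-04  2.6135e-04 -2.6135e-04
  Equil      0.002092       1.075      0.9952
  solve Keq expr → x = -2.6135e-04; check Q = 442.4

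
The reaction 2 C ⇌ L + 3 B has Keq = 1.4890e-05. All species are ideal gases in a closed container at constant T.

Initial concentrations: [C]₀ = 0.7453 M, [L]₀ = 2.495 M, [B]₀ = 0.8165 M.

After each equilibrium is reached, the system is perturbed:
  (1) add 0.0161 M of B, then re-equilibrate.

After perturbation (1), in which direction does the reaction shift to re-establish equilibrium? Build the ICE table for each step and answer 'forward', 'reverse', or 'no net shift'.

Direction: reverse

Q₀ = 2.445 vs Keq = 1.4890e-05 ⇒ Q>K, reverse
Step 1:
                   C          L          B
  I           0.7453      2.495     0.8165
  C           0.5296    -0.2648    -0.7944
  E            1.275       2.23    0.02214
  solve Keq expr → x = -0.2648; check Q = 1.4890e-05
Then add 0.0161 M of B.
Step 2:
                   C          L          B
  I            1.275       2.23    0.03824
  C          0.01064   -0.00532   -0.01596
  E            1.286      2.225    0.02228
  solve Keq expr → x = -0.00532; check Q = 1.4890e-05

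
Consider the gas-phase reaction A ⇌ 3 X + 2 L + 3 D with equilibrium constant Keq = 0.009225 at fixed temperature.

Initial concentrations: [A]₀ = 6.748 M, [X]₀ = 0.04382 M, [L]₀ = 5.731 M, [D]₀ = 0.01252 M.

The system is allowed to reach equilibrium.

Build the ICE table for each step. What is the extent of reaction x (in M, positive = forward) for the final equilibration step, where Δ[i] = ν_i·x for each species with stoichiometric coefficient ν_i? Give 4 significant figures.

x = 0.1063 M

Q₀ = 8.0374e-10 vs Keq = 0.009225 ⇒ Q<K, forward
Step 1:
                    A           X           L           D
  I             6.748     0.04382       5.731     0.01252
  C           -0.1063      0.3188      0.2125      0.3188
  E             6.642      0.3626       5.944      0.3313
  solve Keq expr → x = 0.1063; check Q = 0.009225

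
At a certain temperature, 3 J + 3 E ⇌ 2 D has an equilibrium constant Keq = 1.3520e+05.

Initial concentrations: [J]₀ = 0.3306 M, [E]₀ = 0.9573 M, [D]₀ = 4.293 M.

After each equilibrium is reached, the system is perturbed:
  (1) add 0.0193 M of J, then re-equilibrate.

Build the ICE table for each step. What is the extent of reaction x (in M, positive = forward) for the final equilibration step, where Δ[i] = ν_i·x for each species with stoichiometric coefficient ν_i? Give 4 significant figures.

Q₀ = 581.4 vs Keq = 1.3520e+05 ⇒ Q<K, forward
Step 1:
                  J         E         D
  init       0.3306    0.9573     4.293
  Δ         -0.2554   -0.2554    0.1702
  eq        0.07524    0.7019     4.463
  solve Keq expr → x = 0.08512; check Q = 1.3520e+05
Then add 0.0193 M of J.
Step 2:
                  J         E         D
  init      0.09454    0.7019     4.463
  Δ        -0.01727  -0.01727   0.01151
  eq        0.07727    0.6847     4.475
  solve Keq expr → x = 0.005757; check Q = 1.3520e+05

x = 0.005757 M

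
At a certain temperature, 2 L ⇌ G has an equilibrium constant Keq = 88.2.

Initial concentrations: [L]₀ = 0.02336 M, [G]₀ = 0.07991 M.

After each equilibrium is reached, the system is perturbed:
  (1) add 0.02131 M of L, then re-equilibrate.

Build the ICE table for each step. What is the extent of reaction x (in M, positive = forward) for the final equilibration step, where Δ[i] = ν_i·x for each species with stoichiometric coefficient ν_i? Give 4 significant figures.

Q₀ = 146.4 vs Keq = 88.2 ⇒ Q>K, reverse
Step 1:
                  L         G
  I         0.02336   0.07991
  C        0.006155 -0.003077
  E         0.02951   0.07683
  solve Keq expr → x = -0.003077; check Q = 88.2
Then add 0.02131 M of L.
Step 2:
                  L         G
  I         0.05082   0.07683
  C        -0.01949  0.009747
  E         0.03133   0.08658
  solve Keq expr → x = 0.009747; check Q = 88.2

x = 0.009747 M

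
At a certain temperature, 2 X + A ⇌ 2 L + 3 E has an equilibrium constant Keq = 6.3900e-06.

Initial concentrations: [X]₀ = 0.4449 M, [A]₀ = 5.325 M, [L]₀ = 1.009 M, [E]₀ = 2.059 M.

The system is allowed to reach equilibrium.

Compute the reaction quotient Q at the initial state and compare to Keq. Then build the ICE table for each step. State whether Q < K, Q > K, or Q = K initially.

Q₀ = 8.432; Q > K (proceeds reverse)

Q₀ = 8.432 vs Keq = 6.3900e-06 ⇒ Q>K, reverse
Step 1:
                   X          A          L          E
  I           0.4449      5.325      1.009      2.059
  C            0.989     0.4945     -0.989     -1.483
  E            1.434      5.819    0.02003     0.5755
  solve Keq expr → x = -0.4945; check Q = 6.3900e-06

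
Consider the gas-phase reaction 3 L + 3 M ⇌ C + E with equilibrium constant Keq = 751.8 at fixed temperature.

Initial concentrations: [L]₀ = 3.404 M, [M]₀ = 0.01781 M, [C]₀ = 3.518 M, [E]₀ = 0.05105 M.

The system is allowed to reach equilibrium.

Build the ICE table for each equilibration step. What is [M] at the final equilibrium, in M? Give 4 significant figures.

Q₀ = 806 vs Keq = 751.8 ⇒ Q>K, reverse
Step 1:
                   L          M          C          E
  I            3.404    0.01781      3.518    0.05105
  C       3.9981e-04 3.9981e-04 -1.3327e-04 -1.3327e-04
  E            3.404    0.01821      3.518    0.05092
  solve Keq expr → x = -1.3327e-04; check Q = 751.8

[M]_eq = 0.01821 M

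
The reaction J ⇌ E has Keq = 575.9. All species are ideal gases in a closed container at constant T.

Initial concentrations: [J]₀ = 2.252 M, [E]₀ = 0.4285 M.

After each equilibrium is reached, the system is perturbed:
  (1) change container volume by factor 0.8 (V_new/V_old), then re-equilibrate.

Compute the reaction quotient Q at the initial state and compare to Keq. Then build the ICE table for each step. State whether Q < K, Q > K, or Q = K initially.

Q₀ = 0.1903; Q < K (proceeds forward)

Q₀ = 0.1903 vs Keq = 575.9 ⇒ Q<K, forward
Step 1:
                    J           E
  Initial       2.252      0.4285
  Change       -2.247       2.247
  Equil      0.004646       2.676
  solve Keq expr → x = 2.247; check Q = 575.9
Then change container volume by factor 0.8 (V_new/V_old).
Step 2:
                    J           E
  Initial    0.005808       3.345
  Change            0           0
  Equil      0.005808       3.345
  solve Keq expr → x = 0; check Q = 575.9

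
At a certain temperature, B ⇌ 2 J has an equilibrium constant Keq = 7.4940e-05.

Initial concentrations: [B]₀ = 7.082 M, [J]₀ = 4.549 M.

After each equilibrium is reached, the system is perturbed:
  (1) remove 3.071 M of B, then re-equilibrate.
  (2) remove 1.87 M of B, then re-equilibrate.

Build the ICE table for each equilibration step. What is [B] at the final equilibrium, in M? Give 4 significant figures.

[B]_eq = 4.406 M

Q₀ = 2.922 vs Keq = 7.4940e-05 ⇒ Q>K, reverse
Step 1:
                   B          J
  I            7.082      4.549
  C            2.261     -4.523
  E            9.343    0.02646
  solve Keq expr → x = -2.261; check Q = 7.4940e-05
Then remove 3.071 M of B.
Step 2:
                   B          J
  I            6.272    0.02646
  C         0.002388  -0.004776
  E            6.275    0.02168
  solve Keq expr → x = -0.002388; check Q = 7.4940e-05
Then remove 1.87 M of B.
Step 3:
                   B          J
  I            4.405    0.02168
  C         0.001756  -0.003513
  E            4.406    0.01817
  solve Keq expr → x = -0.001756; check Q = 7.4940e-05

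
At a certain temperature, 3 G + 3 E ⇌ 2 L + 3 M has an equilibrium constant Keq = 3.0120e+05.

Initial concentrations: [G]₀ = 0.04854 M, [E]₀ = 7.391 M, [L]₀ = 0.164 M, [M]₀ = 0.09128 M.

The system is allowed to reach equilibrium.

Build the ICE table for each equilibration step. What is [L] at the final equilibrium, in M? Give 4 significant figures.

[L]_eq = 0.1963 M

Q₀ = 4.4300e-04 vs Keq = 3.0120e+05 ⇒ Q<K, forward
Step 1:
                   G          E          L          M
  I          0.04854      7.391      0.164    0.09128
  C         -0.04844   -0.04844     0.0323    0.04844
  E       9.5884e-05      7.343     0.1963     0.1397
  solve Keq expr → x = 0.01615; check Q = 3.0120e+05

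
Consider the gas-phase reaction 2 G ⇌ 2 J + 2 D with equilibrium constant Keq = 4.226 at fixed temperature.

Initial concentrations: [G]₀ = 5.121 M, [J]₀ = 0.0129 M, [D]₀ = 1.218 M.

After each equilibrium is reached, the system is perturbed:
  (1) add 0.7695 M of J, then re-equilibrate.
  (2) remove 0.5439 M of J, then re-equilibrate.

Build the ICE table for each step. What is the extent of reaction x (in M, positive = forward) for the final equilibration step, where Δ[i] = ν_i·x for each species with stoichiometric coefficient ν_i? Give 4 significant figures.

Q₀ = 9.4138e-06 vs Keq = 4.226 ⇒ Q<K, forward
Step 1:
                   G          J          D
  I            5.121     0.0129      1.218
  C           -1.992      1.992      1.992
  E            3.129      2.004       3.21
  solve Keq expr → x = 0.9958; check Q = 4.226
Then add 0.7695 M of J.
Step 2:
                   G          J          D
  I            3.129      2.774       3.21
  C           0.3199    -0.3199    -0.3199
  E            3.449      2.454       2.89
  solve Keq expr → x = -0.16; check Q = 4.226
Then remove 0.5439 M of J.
Step 3:
                   G          J          D
  I            3.449       1.91       2.89
  C          -0.2221     0.2221     0.2221
  E            3.227      2.132      3.112
  solve Keq expr → x = 0.111; check Q = 4.226

x = 0.111 M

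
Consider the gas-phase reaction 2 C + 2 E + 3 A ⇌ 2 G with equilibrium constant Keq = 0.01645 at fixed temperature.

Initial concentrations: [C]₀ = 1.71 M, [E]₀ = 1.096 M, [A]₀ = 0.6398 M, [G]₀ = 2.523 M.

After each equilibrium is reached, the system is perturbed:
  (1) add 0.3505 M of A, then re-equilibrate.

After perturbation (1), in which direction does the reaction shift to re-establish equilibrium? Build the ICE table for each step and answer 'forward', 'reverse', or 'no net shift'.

Direction: forward

Q₀ = 6.92 vs Keq = 0.01645 ⇒ Q>K, reverse
Step 1:
                   C          E          A          G
  Initial       1.71      1.096     0.6398      2.523
  Change      0.8456     0.8456      1.268    -0.8456
  Equil        2.556      1.942      1.908      1.677
  solve Keq expr → x = -0.4228; check Q = 0.01645
Then add 0.3505 M of A.
Step 2:
                   C          E          A          G
  Initial      2.556      1.942      2.259      1.677
  Change    -0.09968   -0.09968    -0.1495    0.09968
  Equil        2.456      1.842      2.109      1.777
  solve Keq expr → x = 0.04984; check Q = 0.01645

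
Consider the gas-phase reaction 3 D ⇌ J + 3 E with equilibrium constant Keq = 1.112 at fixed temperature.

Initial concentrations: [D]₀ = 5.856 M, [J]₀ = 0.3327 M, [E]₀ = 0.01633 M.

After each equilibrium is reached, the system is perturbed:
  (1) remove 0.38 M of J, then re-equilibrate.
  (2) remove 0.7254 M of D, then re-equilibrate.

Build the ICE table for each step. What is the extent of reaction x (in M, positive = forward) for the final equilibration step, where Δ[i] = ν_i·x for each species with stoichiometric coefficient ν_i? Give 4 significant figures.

x = -0.107 M

Q₀ = 7.2145e-09 vs Keq = 1.112 ⇒ Q<K, forward
Step 1:
                  D         J         E
  I           5.856    0.3327   0.01633
  C           -2.85      0.95      2.85
  E           3.006     1.283     2.866
  solve Keq expr → x = 0.95; check Q = 1.112
Then remove 0.38 M of J.
Step 2:
                  D         J         E
  I           3.006    0.9027     2.866
  C         -0.1462   0.04872    0.1462
  E            2.86    0.9514     3.012
  solve Keq expr → x = 0.04872; check Q = 1.112
Then remove 0.7254 M of D.
Step 3:
                  D         J         E
  I           2.134    0.9514     3.012
  C           0.321    -0.107    -0.321
  E           2.455    0.8444     2.691
  solve Keq expr → x = -0.107; check Q = 1.112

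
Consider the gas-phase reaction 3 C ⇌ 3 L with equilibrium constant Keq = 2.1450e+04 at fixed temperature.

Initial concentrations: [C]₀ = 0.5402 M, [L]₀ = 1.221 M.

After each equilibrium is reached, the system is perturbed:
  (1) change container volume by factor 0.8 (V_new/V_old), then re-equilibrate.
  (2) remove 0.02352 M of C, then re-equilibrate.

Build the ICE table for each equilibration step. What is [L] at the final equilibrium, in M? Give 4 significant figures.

[L]_eq = 2.102 M

Q₀ = 11.55 vs Keq = 2.1450e+04 ⇒ Q<K, forward
Step 1:
                  C         L
  Initial    0.5402     1.221
  Change     -0.479     0.479
  Equil     0.06118       1.7
  solve Keq expr → x = 0.1597; check Q = 2.1450e+04
Then change container volume by factor 0.8 (V_new/V_old).
Step 2:
                  C         L
  Initial   0.07648     2.125
  Change          0         0
  Equil     0.07648     2.125
  solve Keq expr → x = 0; check Q = 2.1450e+04
Then remove 0.02352 M of C.
Step 3:
                  C         L
  Initial   0.05296     2.125
  Change     0.0227   -0.0227
  Equil     0.07566     2.102
  solve Keq expr → x = -0.007568; check Q = 2.1450e+04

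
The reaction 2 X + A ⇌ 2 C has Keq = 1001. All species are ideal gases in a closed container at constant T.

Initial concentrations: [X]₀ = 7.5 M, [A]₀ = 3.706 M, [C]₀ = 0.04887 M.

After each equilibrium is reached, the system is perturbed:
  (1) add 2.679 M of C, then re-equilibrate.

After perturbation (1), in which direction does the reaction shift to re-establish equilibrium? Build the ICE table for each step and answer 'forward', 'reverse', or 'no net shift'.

Q₀ = 1.1457e-05 vs Keq = 1001 ⇒ Q<K, forward
Step 1:
                   X          A          C
  I              7.5      3.706    0.04887
  C           -7.005     -3.503      7.005
  E           0.4945     0.2033      7.054
  solve Keq expr → x = 3.503; check Q = 1001
Then add 2.679 M of C.
Step 2:
                   X          A          C
  I           0.4945     0.2033      9.733
  C           0.1063    0.05317    -0.1063
  E           0.6009     0.2564      9.627
  solve Keq expr → x = -0.05317; check Q = 1001

Direction: reverse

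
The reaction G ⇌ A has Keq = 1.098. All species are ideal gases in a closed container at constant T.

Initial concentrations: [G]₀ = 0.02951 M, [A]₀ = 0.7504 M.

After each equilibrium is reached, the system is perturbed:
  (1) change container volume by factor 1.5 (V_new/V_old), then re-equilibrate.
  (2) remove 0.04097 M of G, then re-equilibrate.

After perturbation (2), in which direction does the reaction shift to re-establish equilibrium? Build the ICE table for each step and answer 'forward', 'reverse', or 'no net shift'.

Direction: reverse

Q₀ = 25.43 vs Keq = 1.098 ⇒ Q>K, reverse
Step 1:
                   G          A
  I          0.02951     0.7504
  C           0.3422    -0.3422
  E           0.3717     0.4082
  solve Keq expr → x = -0.3422; check Q = 1.098
Then change container volume by factor 1.5 (V_new/V_old).
Step 2:
                   G          A
  I           0.2478     0.2721
  C                0          0
  E           0.2478     0.2721
  solve Keq expr → x = 0; check Q = 1.098
Then remove 0.04097 M of G.
Step 3:
                   G          A
  I           0.2069     0.2721
  C          0.02144   -0.02144
  E           0.2283     0.2507
  solve Keq expr → x = -0.02144; check Q = 1.098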